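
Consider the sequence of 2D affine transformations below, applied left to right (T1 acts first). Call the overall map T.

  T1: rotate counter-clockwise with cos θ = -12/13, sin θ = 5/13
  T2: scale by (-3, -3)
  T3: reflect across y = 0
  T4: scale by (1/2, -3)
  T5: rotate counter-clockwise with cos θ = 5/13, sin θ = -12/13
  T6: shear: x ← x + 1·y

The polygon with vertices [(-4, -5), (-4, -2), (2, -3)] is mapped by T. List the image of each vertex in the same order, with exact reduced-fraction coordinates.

T1 rotate counter-clockwise with cos θ = -12/13, sin θ = 5/13: (-4, -5) → (73/13, 40/13); (-4, -2) → (58/13, 4/13); (2, -3) → (-9/13, 46/13)
T2 scale by (-3, -3): (73/13, 40/13) → (-219/13, -120/13); (58/13, 4/13) → (-174/13, -12/13); (-9/13, 46/13) → (27/13, -138/13)
T3 reflect across y = 0: (-219/13, -120/13) → (-219/13, 120/13); (-174/13, -12/13) → (-174/13, 12/13); (27/13, -138/13) → (27/13, 138/13)
T4 scale by (1/2, -3): (-219/13, 120/13) → (-219/26, -360/13); (-174/13, 12/13) → (-87/13, -36/13); (27/13, 138/13) → (27/26, -414/13)
T5 rotate counter-clockwise with cos θ = 5/13, sin θ = -12/13: (-219/26, -360/13) → (-9735/338, -486/169); (-87/13, -36/13) → (-867/169, 864/169); (27/26, -414/13) → (-9801/338, -2232/169)
T6 shear: x ← x + 1·y: (-9735/338, -486/169) → (-10707/338, -486/169); (-867/169, 864/169) → (-3/169, 864/169); (-9801/338, -2232/169) → (-14265/338, -2232/169)

image vertices: (-10707/338, -486/169), (-3/169, 864/169), (-14265/338, -2232/169)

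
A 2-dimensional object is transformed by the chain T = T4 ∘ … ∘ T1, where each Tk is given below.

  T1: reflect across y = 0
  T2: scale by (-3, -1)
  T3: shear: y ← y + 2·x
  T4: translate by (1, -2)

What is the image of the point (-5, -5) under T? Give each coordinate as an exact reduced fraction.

T(p) = (16, 23)

T1 reflect across y = 0: (-5, -5) → (-5, 5)
T2 scale by (-3, -1): (-5, 5) → (15, -5)
T3 shear: y ← y + 2·x: (15, -5) → (15, 25)
T4 translate by (1, -2): (15, 25) → (16, 23)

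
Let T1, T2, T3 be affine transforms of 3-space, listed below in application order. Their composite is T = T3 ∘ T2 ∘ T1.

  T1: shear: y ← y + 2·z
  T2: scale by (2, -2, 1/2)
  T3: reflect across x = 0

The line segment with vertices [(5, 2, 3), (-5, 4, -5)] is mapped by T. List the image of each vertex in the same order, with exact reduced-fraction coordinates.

T1 shear: y ← y + 2·z: (5, 2, 3) → (5, 8, 3); (-5, 4, -5) → (-5, -6, -5)
T2 scale by (2, -2, 1/2): (5, 8, 3) → (10, -16, 3/2); (-5, -6, -5) → (-10, 12, -5/2)
T3 reflect across x = 0: (10, -16, 3/2) → (-10, -16, 3/2); (-10, 12, -5/2) → (10, 12, -5/2)

image vertices: (-10, -16, 3/2), (10, 12, -5/2)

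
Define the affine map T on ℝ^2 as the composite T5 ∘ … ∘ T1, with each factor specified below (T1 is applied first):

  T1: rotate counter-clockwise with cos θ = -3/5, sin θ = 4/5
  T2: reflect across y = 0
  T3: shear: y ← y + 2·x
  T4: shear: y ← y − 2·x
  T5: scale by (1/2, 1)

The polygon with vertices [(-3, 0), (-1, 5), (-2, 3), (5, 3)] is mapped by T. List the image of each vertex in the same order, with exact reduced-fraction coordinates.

T1 rotate counter-clockwise with cos θ = -3/5, sin θ = 4/5: (-3, 0) → (9/5, -12/5); (-1, 5) → (-17/5, -19/5); (-2, 3) → (-6/5, -17/5); (5, 3) → (-27/5, 11/5)
T2 reflect across y = 0: (9/5, -12/5) → (9/5, 12/5); (-17/5, -19/5) → (-17/5, 19/5); (-6/5, -17/5) → (-6/5, 17/5); (-27/5, 11/5) → (-27/5, -11/5)
T3 shear: y ← y + 2·x: (9/5, 12/5) → (9/5, 6); (-17/5, 19/5) → (-17/5, -3); (-6/5, 17/5) → (-6/5, 1); (-27/5, -11/5) → (-27/5, -13)
T4 shear: y ← y − 2·x: (9/5, 6) → (9/5, 12/5); (-17/5, -3) → (-17/5, 19/5); (-6/5, 1) → (-6/5, 17/5); (-27/5, -13) → (-27/5, -11/5)
T5 scale by (1/2, 1): (9/5, 12/5) → (9/10, 12/5); (-17/5, 19/5) → (-17/10, 19/5); (-6/5, 17/5) → (-3/5, 17/5); (-27/5, -11/5) → (-27/10, -11/5)

image vertices: (9/10, 12/5), (-17/10, 19/5), (-3/5, 17/5), (-27/10, -11/5)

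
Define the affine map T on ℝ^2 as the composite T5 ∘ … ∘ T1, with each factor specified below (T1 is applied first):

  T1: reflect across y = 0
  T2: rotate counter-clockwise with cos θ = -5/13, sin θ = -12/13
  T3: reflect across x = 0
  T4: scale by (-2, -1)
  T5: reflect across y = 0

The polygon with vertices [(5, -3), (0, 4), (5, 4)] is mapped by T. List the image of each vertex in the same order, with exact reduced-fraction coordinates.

image vertices: (22/13, -75/13), (-96/13, 20/13), (-146/13, -40/13)

T1 reflect across y = 0: (5, -3) → (5, 3); (0, 4) → (0, -4); (5, 4) → (5, -4)
T2 rotate counter-clockwise with cos θ = -5/13, sin θ = -12/13: (5, 3) → (11/13, -75/13); (0, -4) → (-48/13, 20/13); (5, -4) → (-73/13, -40/13)
T3 reflect across x = 0: (11/13, -75/13) → (-11/13, -75/13); (-48/13, 20/13) → (48/13, 20/13); (-73/13, -40/13) → (73/13, -40/13)
T4 scale by (-2, -1): (-11/13, -75/13) → (22/13, 75/13); (48/13, 20/13) → (-96/13, -20/13); (73/13, -40/13) → (-146/13, 40/13)
T5 reflect across y = 0: (22/13, 75/13) → (22/13, -75/13); (-96/13, -20/13) → (-96/13, 20/13); (-146/13, 40/13) → (-146/13, -40/13)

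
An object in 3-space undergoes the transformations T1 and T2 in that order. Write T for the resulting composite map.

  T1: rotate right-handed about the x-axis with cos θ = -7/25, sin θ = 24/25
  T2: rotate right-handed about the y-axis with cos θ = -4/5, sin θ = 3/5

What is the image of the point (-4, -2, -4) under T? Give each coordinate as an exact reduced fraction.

T1 rotate right-handed about the x-axis with cos θ = -7/25, sin θ = 24/25: (-4, -2, -4) → (-4, 22/5, -4/5)
T2 rotate right-handed about the y-axis with cos θ = -4/5, sin θ = 3/5: (-4, 22/5, -4/5) → (68/25, 22/5, 76/25)

T(p) = (68/25, 22/5, 76/25)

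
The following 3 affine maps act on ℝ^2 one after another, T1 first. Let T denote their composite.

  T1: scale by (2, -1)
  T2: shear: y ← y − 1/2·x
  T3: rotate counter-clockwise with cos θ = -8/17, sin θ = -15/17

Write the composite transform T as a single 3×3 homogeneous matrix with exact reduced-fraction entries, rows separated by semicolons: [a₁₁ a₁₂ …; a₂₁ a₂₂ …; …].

T1 = [2 0 0; 0 -1 0; 0 0 1]
T2·T1 = [2 0 0; -1 -1 0; 0 0 1]
T3·…·T1 = [-31/17 -15/17 0; -22/17 8/17 0; 0 0 1]

T = [-31/17 -15/17 0; -22/17 8/17 0; 0 0 1]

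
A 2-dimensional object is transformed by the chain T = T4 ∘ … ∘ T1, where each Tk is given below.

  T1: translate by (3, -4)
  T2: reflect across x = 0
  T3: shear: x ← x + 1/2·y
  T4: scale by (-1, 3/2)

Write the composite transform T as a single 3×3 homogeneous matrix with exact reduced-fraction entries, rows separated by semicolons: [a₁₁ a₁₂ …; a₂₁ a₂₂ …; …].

T1 = [1 0 3; 0 1 -4; 0 0 1]
T2·T1 = [-1 0 -3; 0 1 -4; 0 0 1]
T3·…·T1 = [-1 1/2 -5; 0 1 -4; 0 0 1]
T4·…·T1 = [1 -1/2 5; 0 3/2 -6; 0 0 1]

T = [1 -1/2 5; 0 3/2 -6; 0 0 1]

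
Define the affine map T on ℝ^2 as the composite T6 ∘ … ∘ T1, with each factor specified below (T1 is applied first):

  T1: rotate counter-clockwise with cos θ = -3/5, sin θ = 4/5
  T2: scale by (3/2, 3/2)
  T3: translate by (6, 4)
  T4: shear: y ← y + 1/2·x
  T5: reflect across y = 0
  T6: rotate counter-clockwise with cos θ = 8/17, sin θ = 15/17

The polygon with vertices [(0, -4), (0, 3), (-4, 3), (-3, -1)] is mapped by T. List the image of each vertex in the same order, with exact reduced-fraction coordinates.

T1 rotate counter-clockwise with cos θ = -3/5, sin θ = 4/5: (0, -4) → (16/5, 12/5); (0, 3) → (-12/5, -9/5); (-4, 3) → (0, -5); (-3, -1) → (13/5, -9/5)
T2 scale by (3/2, 3/2): (16/5, 12/5) → (24/5, 18/5); (-12/5, -9/5) → (-18/5, -27/10); (0, -5) → (0, -15/2); (13/5, -9/5) → (39/10, -27/10)
T3 translate by (6, 4): (24/5, 18/5) → (54/5, 38/5); (-18/5, -27/10) → (12/5, 13/10); (0, -15/2) → (6, -7/2); (39/10, -27/10) → (99/10, 13/10)
T4 shear: y ← y + 1/2·x: (54/5, 38/5) → (54/5, 13); (12/5, 13/10) → (12/5, 5/2); (6, -7/2) → (6, -1/2); (99/10, 13/10) → (99/10, 25/4)
T5 reflect across y = 0: (54/5, 13) → (54/5, -13); (12/5, 5/2) → (12/5, -5/2); (6, -1/2) → (6, 1/2); (99/10, 25/4) → (99/10, -25/4)
T6 rotate counter-clockwise with cos θ = 8/17, sin θ = 15/17: (54/5, -13) → (1407/85, 58/17); (12/5, -5/2) → (567/170, 16/17); (6, 1/2) → (81/34, 94/17); (99/10, -25/4) → (3459/340, 197/34)

image vertices: (1407/85, 58/17), (567/170, 16/17), (81/34, 94/17), (3459/340, 197/34)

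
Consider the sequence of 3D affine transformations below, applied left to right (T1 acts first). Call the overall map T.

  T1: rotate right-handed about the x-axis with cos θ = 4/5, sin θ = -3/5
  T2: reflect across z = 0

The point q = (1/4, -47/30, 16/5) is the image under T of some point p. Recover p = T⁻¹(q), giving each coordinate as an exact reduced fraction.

p = (1/4, 2/3, -7/2)

T1 = [1 0 0 0; 0 4/5 3/5 0; 0 -3/5 4/5 0; 0 0 0 1]
T2·T1 = [1 0 0 0; 0 4/5 3/5 0; 0 3/5 -4/5 0; 0 0 0 1]
det M = -1; M⁻¹ = [1 0 0 0; 0 4/5 3/5 0; 0 3/5 -4/5 0; 0 0 0 1]
M⁻¹ · (1/4, -47/30, 16/5)ᵀ = (1/4, 2/3, -7/2)ᵀ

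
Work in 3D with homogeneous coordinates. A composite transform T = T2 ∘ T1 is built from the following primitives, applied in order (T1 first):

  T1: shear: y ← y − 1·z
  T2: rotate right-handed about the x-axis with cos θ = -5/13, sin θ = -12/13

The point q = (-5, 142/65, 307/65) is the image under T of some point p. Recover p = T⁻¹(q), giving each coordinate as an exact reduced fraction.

T1 = [1 0 0 0; 0 1 -1 0; 0 0 1 0; 0 0 0 1]
T2·T1 = [1 0 0 0; 0 -5/13 17/13 0; 0 -12/13 7/13 0; 0 0 0 1]
det M = 1; M⁻¹ = [1 0 0 0; 0 7/13 -17/13 0; 0 12/13 -5/13 0; 0 0 0 1]
M⁻¹ · (-5, 142/65, 307/65)ᵀ = (-5, -5, 1/5)ᵀ

p = (-5, -5, 1/5)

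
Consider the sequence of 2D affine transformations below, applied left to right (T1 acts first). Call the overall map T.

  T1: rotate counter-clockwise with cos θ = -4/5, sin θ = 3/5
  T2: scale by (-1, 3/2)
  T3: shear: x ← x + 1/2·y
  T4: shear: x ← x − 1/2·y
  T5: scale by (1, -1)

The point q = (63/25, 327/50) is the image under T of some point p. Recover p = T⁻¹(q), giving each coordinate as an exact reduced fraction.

p = (-3/5, 5)

T1 = [-4/5 -3/5 0; 3/5 -4/5 0; 0 0 1]
T2·T1 = [4/5 3/5 0; 9/10 -6/5 0; 0 0 1]
T3·…·T1 = [5/4 0 0; 9/10 -6/5 0; 0 0 1]
T4·…·T1 = [4/5 3/5 0; 9/10 -6/5 0; 0 0 1]
T5·…·T1 = [4/5 3/5 0; -9/10 6/5 0; 0 0 1]
det M = 3/2; M⁻¹ = [4/5 -2/5 0; 3/5 8/15 0; 0 0 1]
M⁻¹ · (63/25, 327/50)ᵀ = (-3/5, 5)ᵀ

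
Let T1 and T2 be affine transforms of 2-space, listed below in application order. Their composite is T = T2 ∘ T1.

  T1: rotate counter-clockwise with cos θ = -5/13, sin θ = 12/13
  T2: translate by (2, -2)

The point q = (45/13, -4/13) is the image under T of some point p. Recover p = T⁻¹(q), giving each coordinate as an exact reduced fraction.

T1 = [-5/13 -12/13 0; 12/13 -5/13 0; 0 0 1]
T2·T1 = [-5/13 -12/13 2; 12/13 -5/13 -2; 0 0 1]
det M = 1; M⁻¹ = [-5/13 12/13 34/13; -12/13 -5/13 14/13; 0 0 1]
M⁻¹ · (45/13, -4/13)ᵀ = (1, -2)ᵀ

p = (1, -2)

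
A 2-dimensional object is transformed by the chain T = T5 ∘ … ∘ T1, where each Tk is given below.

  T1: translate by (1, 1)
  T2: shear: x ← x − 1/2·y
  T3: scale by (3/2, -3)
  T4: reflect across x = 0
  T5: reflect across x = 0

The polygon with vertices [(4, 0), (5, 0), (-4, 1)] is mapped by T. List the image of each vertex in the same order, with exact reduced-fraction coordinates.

T1 translate by (1, 1): (4, 0) → (5, 1); (5, 0) → (6, 1); (-4, 1) → (-3, 2)
T2 shear: x ← x − 1/2·y: (5, 1) → (9/2, 1); (6, 1) → (11/2, 1); (-3, 2) → (-4, 2)
T3 scale by (3/2, -3): (9/2, 1) → (27/4, -3); (11/2, 1) → (33/4, -3); (-4, 2) → (-6, -6)
T4 reflect across x = 0: (27/4, -3) → (-27/4, -3); (33/4, -3) → (-33/4, -3); (-6, -6) → (6, -6)
T5 reflect across x = 0: (-27/4, -3) → (27/4, -3); (-33/4, -3) → (33/4, -3); (6, -6) → (-6, -6)

image vertices: (27/4, -3), (33/4, -3), (-6, -6)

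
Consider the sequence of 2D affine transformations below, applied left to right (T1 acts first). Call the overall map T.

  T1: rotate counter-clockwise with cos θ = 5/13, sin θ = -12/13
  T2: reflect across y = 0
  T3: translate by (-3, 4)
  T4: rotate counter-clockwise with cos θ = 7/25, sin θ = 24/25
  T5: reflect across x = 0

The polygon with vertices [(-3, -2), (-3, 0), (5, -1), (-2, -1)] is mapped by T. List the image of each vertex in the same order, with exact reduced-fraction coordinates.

image vertices: (18/5, -26/5), (762/325, -1184/325), (46/5, 3/5), (1219/325, -1233/325)

T1 rotate counter-clockwise with cos θ = 5/13, sin θ = -12/13: (-3, -2) → (-3, 2); (-3, 0) → (-15/13, 36/13); (5, -1) → (1, -5); (-2, -1) → (-22/13, 19/13)
T2 reflect across y = 0: (-3, 2) → (-3, -2); (-15/13, 36/13) → (-15/13, -36/13); (1, -5) → (1, 5); (-22/13, 19/13) → (-22/13, -19/13)
T3 translate by (-3, 4): (-3, -2) → (-6, 2); (-15/13, -36/13) → (-54/13, 16/13); (1, 5) → (-2, 9); (-22/13, -19/13) → (-61/13, 33/13)
T4 rotate counter-clockwise with cos θ = 7/25, sin θ = 24/25: (-6, 2) → (-18/5, -26/5); (-54/13, 16/13) → (-762/325, -1184/325); (-2, 9) → (-46/5, 3/5); (-61/13, 33/13) → (-1219/325, -1233/325)
T5 reflect across x = 0: (-18/5, -26/5) → (18/5, -26/5); (-762/325, -1184/325) → (762/325, -1184/325); (-46/5, 3/5) → (46/5, 3/5); (-1219/325, -1233/325) → (1219/325, -1233/325)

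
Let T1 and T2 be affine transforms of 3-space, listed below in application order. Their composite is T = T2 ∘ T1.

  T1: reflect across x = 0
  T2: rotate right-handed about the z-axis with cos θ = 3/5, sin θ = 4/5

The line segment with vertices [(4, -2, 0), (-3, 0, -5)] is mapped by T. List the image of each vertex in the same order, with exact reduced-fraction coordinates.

T1 reflect across x = 0: (4, -2, 0) → (-4, -2, 0); (-3, 0, -5) → (3, 0, -5)
T2 rotate right-handed about the z-axis with cos θ = 3/5, sin θ = 4/5: (-4, -2, 0) → (-4/5, -22/5, 0); (3, 0, -5) → (9/5, 12/5, -5)

image vertices: (-4/5, -22/5, 0), (9/5, 12/5, -5)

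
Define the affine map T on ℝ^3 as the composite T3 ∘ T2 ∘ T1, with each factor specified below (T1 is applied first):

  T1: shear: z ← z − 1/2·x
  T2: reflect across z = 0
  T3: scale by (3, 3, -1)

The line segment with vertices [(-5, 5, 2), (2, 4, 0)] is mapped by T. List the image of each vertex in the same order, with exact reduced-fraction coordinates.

T1 shear: z ← z − 1/2·x: (-5, 5, 2) → (-5, 5, 9/2); (2, 4, 0) → (2, 4, -1)
T2 reflect across z = 0: (-5, 5, 9/2) → (-5, 5, -9/2); (2, 4, -1) → (2, 4, 1)
T3 scale by (3, 3, -1): (-5, 5, -9/2) → (-15, 15, 9/2); (2, 4, 1) → (6, 12, -1)

image vertices: (-15, 15, 9/2), (6, 12, -1)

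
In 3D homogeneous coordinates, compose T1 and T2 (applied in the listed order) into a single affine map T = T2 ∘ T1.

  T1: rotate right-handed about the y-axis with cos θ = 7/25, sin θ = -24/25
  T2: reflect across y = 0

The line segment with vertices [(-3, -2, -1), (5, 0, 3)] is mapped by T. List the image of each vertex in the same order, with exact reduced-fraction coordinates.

image vertices: (3/25, 2, -79/25), (-37/25, 0, 141/25)

T1 rotate right-handed about the y-axis with cos θ = 7/25, sin θ = -24/25: (-3, -2, -1) → (3/25, -2, -79/25); (5, 0, 3) → (-37/25, 0, 141/25)
T2 reflect across y = 0: (3/25, -2, -79/25) → (3/25, 2, -79/25); (-37/25, 0, 141/25) → (-37/25, 0, 141/25)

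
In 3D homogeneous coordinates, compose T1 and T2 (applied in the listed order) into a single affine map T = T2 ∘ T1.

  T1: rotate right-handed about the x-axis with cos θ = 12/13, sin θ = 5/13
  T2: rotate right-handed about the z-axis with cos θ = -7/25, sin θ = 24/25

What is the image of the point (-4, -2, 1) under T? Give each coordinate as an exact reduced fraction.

T1 rotate right-handed about the x-axis with cos θ = 12/13, sin θ = 5/13: (-4, -2, 1) → (-4, -29/13, 2/13)
T2 rotate right-handed about the z-axis with cos θ = -7/25, sin θ = 24/25: (-4, -29/13, 2/13) → (212/65, -209/65, 2/13)

T(p) = (212/65, -209/65, 2/13)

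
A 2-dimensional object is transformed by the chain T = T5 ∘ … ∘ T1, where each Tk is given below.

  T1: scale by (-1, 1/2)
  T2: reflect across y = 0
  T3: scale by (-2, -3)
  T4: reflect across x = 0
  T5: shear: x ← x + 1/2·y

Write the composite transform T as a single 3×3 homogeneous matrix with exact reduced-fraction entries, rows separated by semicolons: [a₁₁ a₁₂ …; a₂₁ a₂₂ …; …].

T1 = [-1 0 0; 0 1/2 0; 0 0 1]
T2·T1 = [-1 0 0; 0 -1/2 0; 0 0 1]
T3·…·T1 = [2 0 0; 0 3/2 0; 0 0 1]
T4·…·T1 = [-2 0 0; 0 3/2 0; 0 0 1]
T5·…·T1 = [-2 3/4 0; 0 3/2 0; 0 0 1]

T = [-2 3/4 0; 0 3/2 0; 0 0 1]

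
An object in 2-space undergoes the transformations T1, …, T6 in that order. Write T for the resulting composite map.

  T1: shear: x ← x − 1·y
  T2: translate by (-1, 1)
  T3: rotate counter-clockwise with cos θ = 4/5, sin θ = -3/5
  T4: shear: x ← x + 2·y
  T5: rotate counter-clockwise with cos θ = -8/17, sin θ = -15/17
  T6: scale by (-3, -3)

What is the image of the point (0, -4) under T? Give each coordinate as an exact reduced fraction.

T1 shear: x ← x − 1·y: (0, -4) → (4, -4)
T2 translate by (-1, 1): (4, -4) → (3, -3)
T3 rotate counter-clockwise with cos θ = 4/5, sin θ = -3/5: (3, -3) → (3/5, -21/5)
T4 shear: x ← x + 2·y: (3/5, -21/5) → (-39/5, -21/5)
T5 rotate counter-clockwise with cos θ = -8/17, sin θ = -15/17: (-39/5, -21/5) → (-3/85, 753/85)
T6 scale by (-3, -3): (-3/85, 753/85) → (9/85, -2259/85)

T(p) = (9/85, -2259/85)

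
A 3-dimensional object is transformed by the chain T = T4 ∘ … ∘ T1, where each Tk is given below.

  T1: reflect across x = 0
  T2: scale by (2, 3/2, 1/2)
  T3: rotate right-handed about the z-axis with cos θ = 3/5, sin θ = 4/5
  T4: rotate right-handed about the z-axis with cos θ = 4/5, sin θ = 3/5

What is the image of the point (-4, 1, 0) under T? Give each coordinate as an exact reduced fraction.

T(p) = (-3/2, 8, 0)

T1 reflect across x = 0: (-4, 1, 0) → (4, 1, 0)
T2 scale by (2, 3/2, 1/2): (4, 1, 0) → (8, 3/2, 0)
T3 rotate right-handed about the z-axis with cos θ = 3/5, sin θ = 4/5: (8, 3/2, 0) → (18/5, 73/10, 0)
T4 rotate right-handed about the z-axis with cos θ = 4/5, sin θ = 3/5: (18/5, 73/10, 0) → (-3/2, 8, 0)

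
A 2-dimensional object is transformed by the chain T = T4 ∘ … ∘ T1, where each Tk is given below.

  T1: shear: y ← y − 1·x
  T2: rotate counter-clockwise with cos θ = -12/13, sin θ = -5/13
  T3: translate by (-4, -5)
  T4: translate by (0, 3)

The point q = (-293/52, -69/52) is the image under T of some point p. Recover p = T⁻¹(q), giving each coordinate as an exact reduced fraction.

T1 = [1 0 0; -1 1 0; 0 0 1]
T2·T1 = [-17/13 5/13 0; 7/13 -12/13 0; 0 0 1]
T3·…·T1 = [-17/13 5/13 -4; 7/13 -12/13 -5; 0 0 1]
T4·…·T1 = [-17/13 5/13 -4; 7/13 -12/13 -2; 0 0 1]
det M = 1; M⁻¹ = [-12/13 -5/13 -58/13; -7/13 -17/13 -62/13; 0 0 1]
M⁻¹ · (-293/52, -69/52)ᵀ = (5/4, 0)ᵀ

p = (5/4, 0)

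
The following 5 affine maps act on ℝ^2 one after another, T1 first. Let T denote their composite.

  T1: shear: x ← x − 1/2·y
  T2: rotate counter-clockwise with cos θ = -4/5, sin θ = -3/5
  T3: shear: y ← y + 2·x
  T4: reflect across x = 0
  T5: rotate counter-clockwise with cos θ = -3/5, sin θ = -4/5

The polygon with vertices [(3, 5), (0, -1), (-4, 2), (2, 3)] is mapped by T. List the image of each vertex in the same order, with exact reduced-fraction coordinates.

image vertices: (57/25, 77/50), (-9/5, 1/10), (314/25, -73/25), (23/25, 53/50)

T1 shear: x ← x − 1/2·y: (3, 5) → (1/2, 5); (0, -1) → (1/2, -1); (-4, 2) → (-5, 2); (2, 3) → (1/2, 3)
T2 rotate counter-clockwise with cos θ = -4/5, sin θ = -3/5: (1/2, 5) → (13/5, -43/10); (1/2, -1) → (-1, 1/2); (-5, 2) → (26/5, 7/5); (1/2, 3) → (7/5, -27/10)
T3 shear: y ← y + 2·x: (13/5, -43/10) → (13/5, 9/10); (-1, 1/2) → (-1, -3/2); (26/5, 7/5) → (26/5, 59/5); (7/5, -27/10) → (7/5, 1/10)
T4 reflect across x = 0: (13/5, 9/10) → (-13/5, 9/10); (-1, -3/2) → (1, -3/2); (26/5, 59/5) → (-26/5, 59/5); (7/5, 1/10) → (-7/5, 1/10)
T5 rotate counter-clockwise with cos θ = -3/5, sin θ = -4/5: (-13/5, 9/10) → (57/25, 77/50); (1, -3/2) → (-9/5, 1/10); (-26/5, 59/5) → (314/25, -73/25); (-7/5, 1/10) → (23/25, 53/50)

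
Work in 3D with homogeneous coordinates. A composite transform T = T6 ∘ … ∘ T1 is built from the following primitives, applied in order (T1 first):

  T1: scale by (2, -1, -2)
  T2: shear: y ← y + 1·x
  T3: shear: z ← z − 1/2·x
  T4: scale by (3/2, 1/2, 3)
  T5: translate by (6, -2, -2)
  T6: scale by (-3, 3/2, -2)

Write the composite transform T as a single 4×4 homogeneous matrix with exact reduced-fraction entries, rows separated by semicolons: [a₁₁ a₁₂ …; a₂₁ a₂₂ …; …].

T = [-9 0 0 -18; 3/2 -3/4 0 -3; 6 0 12 4; 0 0 0 1]

T1 = [2 0 0 0; 0 -1 0 0; 0 0 -2 0; 0 0 0 1]
T2·T1 = [2 0 0 0; 2 -1 0 0; 0 0 -2 0; 0 0 0 1]
T3·…·T1 = [2 0 0 0; 2 -1 0 0; -1 0 -2 0; 0 0 0 1]
T4·…·T1 = [3 0 0 0; 1 -1/2 0 0; -3 0 -6 0; 0 0 0 1]
T5·…·T1 = [3 0 0 6; 1 -1/2 0 -2; -3 0 -6 -2; 0 0 0 1]
T6·…·T1 = [-9 0 0 -18; 3/2 -3/4 0 -3; 6 0 12 4; 0 0 0 1]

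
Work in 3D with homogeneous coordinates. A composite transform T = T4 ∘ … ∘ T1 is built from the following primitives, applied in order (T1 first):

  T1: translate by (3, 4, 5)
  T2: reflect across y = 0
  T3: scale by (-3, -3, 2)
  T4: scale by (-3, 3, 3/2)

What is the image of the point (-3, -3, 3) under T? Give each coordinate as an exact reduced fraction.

T1 translate by (3, 4, 5): (-3, -3, 3) → (0, 1, 8)
T2 reflect across y = 0: (0, 1, 8) → (0, -1, 8)
T3 scale by (-3, -3, 2): (0, -1, 8) → (0, 3, 16)
T4 scale by (-3, 3, 3/2): (0, 3, 16) → (0, 9, 24)

T(p) = (0, 9, 24)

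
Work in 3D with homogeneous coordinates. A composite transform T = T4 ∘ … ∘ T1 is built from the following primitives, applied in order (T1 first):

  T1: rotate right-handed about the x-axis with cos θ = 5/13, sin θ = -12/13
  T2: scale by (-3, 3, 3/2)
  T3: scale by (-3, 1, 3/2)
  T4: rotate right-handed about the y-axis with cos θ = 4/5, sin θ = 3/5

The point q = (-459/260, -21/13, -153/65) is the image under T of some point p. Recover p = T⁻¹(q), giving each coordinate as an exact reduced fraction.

p = (0, 1, -1)

T1 = [1 0 0 0; 0 5/13 12/13 0; 0 -12/13 5/13 0; 0 0 0 1]
T2·T1 = [-3 0 0 0; 0 15/13 36/13 0; 0 -18/13 15/26 0; 0 0 0 1]
T3·…·T1 = [9 0 0 0; 0 15/13 36/13 0; 0 -27/13 45/52 0; 0 0 0 1]
T4·…·T1 = [36/5 -81/65 27/52 0; 0 15/13 36/13 0; -27/5 -108/65 9/13 0; 0 0 0 1]
det M = 243/4; M⁻¹ = [4/45 0 -1/15 0; -16/65 5/39 -64/195 0; 4/39 4/13 16/117 0; 0 0 0 1]
M⁻¹ · (-459/260, -21/13, -153/65)ᵀ = (0, 1, -1)ᵀ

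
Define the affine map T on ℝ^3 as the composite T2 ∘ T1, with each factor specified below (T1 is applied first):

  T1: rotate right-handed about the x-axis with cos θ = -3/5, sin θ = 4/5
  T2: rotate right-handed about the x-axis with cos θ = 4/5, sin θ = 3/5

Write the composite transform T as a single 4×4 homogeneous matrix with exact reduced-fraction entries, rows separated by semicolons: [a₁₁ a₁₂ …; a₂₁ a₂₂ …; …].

T1 = [1 0 0 0; 0 -3/5 -4/5 0; 0 4/5 -3/5 0; 0 0 0 1]
T2·T1 = [1 0 0 0; 0 -24/25 -7/25 0; 0 7/25 -24/25 0; 0 0 0 1]

T = [1 0 0 0; 0 -24/25 -7/25 0; 0 7/25 -24/25 0; 0 0 0 1]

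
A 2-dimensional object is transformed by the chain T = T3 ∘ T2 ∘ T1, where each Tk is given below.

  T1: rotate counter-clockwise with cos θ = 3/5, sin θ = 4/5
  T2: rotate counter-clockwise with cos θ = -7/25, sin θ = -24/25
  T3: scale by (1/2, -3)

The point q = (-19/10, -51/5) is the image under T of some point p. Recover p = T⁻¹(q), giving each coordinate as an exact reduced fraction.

T1 = [3/5 -4/5 0; 4/5 3/5 0; 0 0 1]
T2·T1 = [3/5 4/5 0; -4/5 3/5 0; 0 0 1]
T3·…·T1 = [3/10 2/5 0; 12/5 -9/5 0; 0 0 1]
det M = -3/2; M⁻¹ = [6/5 4/15 0; 8/5 -1/5 0; 0 0 1]
M⁻¹ · (-19/10, -51/5)ᵀ = (-5, -1)ᵀ

p = (-5, -1)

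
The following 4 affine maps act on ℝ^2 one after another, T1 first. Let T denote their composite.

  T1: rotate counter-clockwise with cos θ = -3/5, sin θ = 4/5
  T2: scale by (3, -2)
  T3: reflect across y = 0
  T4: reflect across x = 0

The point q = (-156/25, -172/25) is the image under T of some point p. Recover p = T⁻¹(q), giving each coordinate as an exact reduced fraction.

p = (-4, 2/5)

T1 = [-3/5 -4/5 0; 4/5 -3/5 0; 0 0 1]
T2·T1 = [-9/5 -12/5 0; -8/5 6/5 0; 0 0 1]
T3·…·T1 = [-9/5 -12/5 0; 8/5 -6/5 0; 0 0 1]
T4·…·T1 = [9/5 12/5 0; 8/5 -6/5 0; 0 0 1]
det M = -6; M⁻¹ = [1/5 2/5 0; 4/15 -3/10 0; 0 0 1]
M⁻¹ · (-156/25, -172/25)ᵀ = (-4, 2/5)ᵀ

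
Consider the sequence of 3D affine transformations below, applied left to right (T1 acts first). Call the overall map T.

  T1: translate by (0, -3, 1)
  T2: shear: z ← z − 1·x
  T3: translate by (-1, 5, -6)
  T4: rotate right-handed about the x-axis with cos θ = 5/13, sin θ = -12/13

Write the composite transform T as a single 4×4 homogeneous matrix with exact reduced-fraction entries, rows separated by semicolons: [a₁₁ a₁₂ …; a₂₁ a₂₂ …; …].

T = [1 0 0 -1; -12/13 5/13 12/13 -50/13; -5/13 -12/13 5/13 -49/13; 0 0 0 1]

T1 = [1 0 0 0; 0 1 0 -3; 0 0 1 1; 0 0 0 1]
T2·T1 = [1 0 0 0; 0 1 0 -3; -1 0 1 1; 0 0 0 1]
T3·…·T1 = [1 0 0 -1; 0 1 0 2; -1 0 1 -5; 0 0 0 1]
T4·…·T1 = [1 0 0 -1; -12/13 5/13 12/13 -50/13; -5/13 -12/13 5/13 -49/13; 0 0 0 1]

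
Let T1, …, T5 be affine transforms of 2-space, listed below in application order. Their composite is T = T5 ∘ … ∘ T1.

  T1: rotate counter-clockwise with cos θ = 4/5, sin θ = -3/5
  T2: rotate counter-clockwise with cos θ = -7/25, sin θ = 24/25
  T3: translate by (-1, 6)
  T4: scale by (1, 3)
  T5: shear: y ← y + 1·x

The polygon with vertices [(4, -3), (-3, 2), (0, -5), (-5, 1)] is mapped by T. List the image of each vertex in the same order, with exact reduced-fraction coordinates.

T1 rotate counter-clockwise with cos θ = 4/5, sin θ = -3/5: (4, -3) → (7/5, -24/5); (-3, 2) → (-6/5, 17/5); (0, -5) → (-3, -4); (-5, 1) → (-17/5, 19/5)
T2 rotate counter-clockwise with cos θ = -7/25, sin θ = 24/25: (7/5, -24/5) → (527/125, 336/125); (-6/5, 17/5) → (-366/125, -263/125); (-3, -4) → (117/25, -44/25); (-17/5, 19/5) → (-337/125, -541/125)
T3 translate by (-1, 6): (527/125, 336/125) → (402/125, 1086/125); (-366/125, -263/125) → (-491/125, 487/125); (117/25, -44/25) → (92/25, 106/25); (-337/125, -541/125) → (-462/125, 209/125)
T4 scale by (1, 3): (402/125, 1086/125) → (402/125, 3258/125); (-491/125, 487/125) → (-491/125, 1461/125); (92/25, 106/25) → (92/25, 318/25); (-462/125, 209/125) → (-462/125, 627/125)
T5 shear: y ← y + 1·x: (402/125, 3258/125) → (402/125, 732/25); (-491/125, 1461/125) → (-491/125, 194/25); (92/25, 318/25) → (92/25, 82/5); (-462/125, 627/125) → (-462/125, 33/25)

image vertices: (402/125, 732/25), (-491/125, 194/25), (92/25, 82/5), (-462/125, 33/25)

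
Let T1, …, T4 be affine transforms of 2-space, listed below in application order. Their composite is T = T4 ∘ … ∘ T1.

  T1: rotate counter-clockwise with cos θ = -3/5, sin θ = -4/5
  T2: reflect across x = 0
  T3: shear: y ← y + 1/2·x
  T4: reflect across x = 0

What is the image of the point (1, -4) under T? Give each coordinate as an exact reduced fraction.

T1 rotate counter-clockwise with cos θ = -3/5, sin θ = -4/5: (1, -4) → (-19/5, 8/5)
T2 reflect across x = 0: (-19/5, 8/5) → (19/5, 8/5)
T3 shear: y ← y + 1/2·x: (19/5, 8/5) → (19/5, 7/2)
T4 reflect across x = 0: (19/5, 7/2) → (-19/5, 7/2)

T(p) = (-19/5, 7/2)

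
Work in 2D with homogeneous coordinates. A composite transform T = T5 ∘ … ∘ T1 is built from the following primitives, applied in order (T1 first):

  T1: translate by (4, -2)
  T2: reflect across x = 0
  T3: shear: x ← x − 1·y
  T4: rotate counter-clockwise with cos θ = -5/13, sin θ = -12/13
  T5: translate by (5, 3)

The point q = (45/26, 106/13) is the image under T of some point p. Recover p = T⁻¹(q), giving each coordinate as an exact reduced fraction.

p = (9/2, -3)

T1 = [1 0 4; 0 1 -2; 0 0 1]
T2·T1 = [-1 0 -4; 0 1 -2; 0 0 1]
T3·…·T1 = [-1 -1 -2; 0 1 -2; 0 0 1]
T4·…·T1 = [5/13 17/13 -14/13; 12/13 7/13 34/13; 0 0 1]
T5·…·T1 = [5/13 17/13 51/13; 12/13 7/13 73/13; 0 0 1]
det M = -1; M⁻¹ = [-7/13 17/13 -68/13; 12/13 -5/13 -19/13; 0 0 1]
M⁻¹ · (45/26, 106/13)ᵀ = (9/2, -3)ᵀ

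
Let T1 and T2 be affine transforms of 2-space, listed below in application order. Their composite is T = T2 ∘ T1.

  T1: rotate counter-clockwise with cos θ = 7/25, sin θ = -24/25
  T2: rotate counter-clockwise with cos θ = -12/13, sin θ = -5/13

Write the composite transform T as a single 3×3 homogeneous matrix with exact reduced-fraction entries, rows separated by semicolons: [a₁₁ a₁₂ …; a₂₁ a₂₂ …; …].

T1 = [7/25 24/25 0; -24/25 7/25 0; 0 0 1]
T2·T1 = [-204/325 -253/325 0; 253/325 -204/325 0; 0 0 1]

T = [-204/325 -253/325 0; 253/325 -204/325 0; 0 0 1]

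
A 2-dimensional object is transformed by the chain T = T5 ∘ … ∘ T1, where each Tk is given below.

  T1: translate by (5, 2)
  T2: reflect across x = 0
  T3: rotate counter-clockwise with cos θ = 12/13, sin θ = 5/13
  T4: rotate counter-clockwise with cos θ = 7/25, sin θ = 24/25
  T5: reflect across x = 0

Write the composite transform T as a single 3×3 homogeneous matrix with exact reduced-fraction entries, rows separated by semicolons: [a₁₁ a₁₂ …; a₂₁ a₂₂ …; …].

T = [-36/325 323/325 466/325; -323/325 -36/325 -1687/325; 0 0 1]

T1 = [1 0 5; 0 1 2; 0 0 1]
T2·T1 = [-1 0 -5; 0 1 2; 0 0 1]
T3·…·T1 = [-12/13 -5/13 -70/13; -5/13 12/13 -1/13; 0 0 1]
T4·…·T1 = [36/325 -323/325 -466/325; -323/325 -36/325 -1687/325; 0 0 1]
T5·…·T1 = [-36/325 323/325 466/325; -323/325 -36/325 -1687/325; 0 0 1]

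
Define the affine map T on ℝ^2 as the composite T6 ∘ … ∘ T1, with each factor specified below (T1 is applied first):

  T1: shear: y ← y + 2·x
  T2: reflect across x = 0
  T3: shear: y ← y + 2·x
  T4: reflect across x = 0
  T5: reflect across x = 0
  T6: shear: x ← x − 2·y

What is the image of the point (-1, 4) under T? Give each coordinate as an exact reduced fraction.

T(p) = (-7, 4)

T1 shear: y ← y + 2·x: (-1, 4) → (-1, 2)
T2 reflect across x = 0: (-1, 2) → (1, 2)
T3 shear: y ← y + 2·x: (1, 2) → (1, 4)
T4 reflect across x = 0: (1, 4) → (-1, 4)
T5 reflect across x = 0: (-1, 4) → (1, 4)
T6 shear: x ← x − 2·y: (1, 4) → (-7, 4)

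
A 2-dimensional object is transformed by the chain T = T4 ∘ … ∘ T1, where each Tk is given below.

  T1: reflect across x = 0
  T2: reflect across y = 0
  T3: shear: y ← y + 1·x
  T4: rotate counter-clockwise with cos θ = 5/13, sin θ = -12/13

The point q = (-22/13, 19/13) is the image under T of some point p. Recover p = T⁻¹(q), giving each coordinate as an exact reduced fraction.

T1 = [-1 0 0; 0 1 0; 0 0 1]
T2·T1 = [-1 0 0; 0 -1 0; 0 0 1]
T3·…·T1 = [-1 0 0; -1 -1 0; 0 0 1]
T4·…·T1 = [-17/13 -12/13 0; 7/13 -5/13 0; 0 0 1]
det M = 1; M⁻¹ = [-5/13 12/13 0; -7/13 -17/13 0; 0 0 1]
M⁻¹ · (-22/13, 19/13)ᵀ = (2, -1)ᵀ

p = (2, -1)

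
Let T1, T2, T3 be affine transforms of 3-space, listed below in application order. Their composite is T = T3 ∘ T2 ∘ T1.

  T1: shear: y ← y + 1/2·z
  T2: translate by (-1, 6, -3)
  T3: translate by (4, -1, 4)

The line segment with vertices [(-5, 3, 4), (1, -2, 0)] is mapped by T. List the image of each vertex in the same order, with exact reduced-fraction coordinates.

T1 shear: y ← y + 1/2·z: (-5, 3, 4) → (-5, 5, 4); (1, -2, 0) → (1, -2, 0)
T2 translate by (-1, 6, -3): (-5, 5, 4) → (-6, 11, 1); (1, -2, 0) → (0, 4, -3)
T3 translate by (4, -1, 4): (-6, 11, 1) → (-2, 10, 5); (0, 4, -3) → (4, 3, 1)

image vertices: (-2, 10, 5), (4, 3, 1)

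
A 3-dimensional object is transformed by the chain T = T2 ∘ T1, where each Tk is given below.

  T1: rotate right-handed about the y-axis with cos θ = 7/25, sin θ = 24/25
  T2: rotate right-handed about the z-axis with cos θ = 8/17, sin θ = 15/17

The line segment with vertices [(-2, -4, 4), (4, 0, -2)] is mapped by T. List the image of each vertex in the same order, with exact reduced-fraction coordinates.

image vertices: (2156/425, 86/85, 76/25), (-32/85, -12/17, -22/5)

T1 rotate right-handed about the y-axis with cos θ = 7/25, sin θ = 24/25: (-2, -4, 4) → (82/25, -4, 76/25); (4, 0, -2) → (-4/5, 0, -22/5)
T2 rotate right-handed about the z-axis with cos θ = 8/17, sin θ = 15/17: (82/25, -4, 76/25) → (2156/425, 86/85, 76/25); (-4/5, 0, -22/5) → (-32/85, -12/17, -22/5)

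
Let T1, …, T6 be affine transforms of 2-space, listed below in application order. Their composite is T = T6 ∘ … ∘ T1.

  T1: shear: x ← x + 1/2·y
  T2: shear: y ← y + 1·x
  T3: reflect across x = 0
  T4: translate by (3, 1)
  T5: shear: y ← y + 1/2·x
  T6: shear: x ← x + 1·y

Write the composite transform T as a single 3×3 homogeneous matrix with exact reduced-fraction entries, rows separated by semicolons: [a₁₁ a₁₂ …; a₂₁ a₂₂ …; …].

T = [-1/2 3/4 11/2; 1/2 5/4 5/2; 0 0 1]

T1 = [1 1/2 0; 0 1 0; 0 0 1]
T2·T1 = [1 1/2 0; 1 3/2 0; 0 0 1]
T3·…·T1 = [-1 -1/2 0; 1 3/2 0; 0 0 1]
T4·…·T1 = [-1 -1/2 3; 1 3/2 1; 0 0 1]
T5·…·T1 = [-1 -1/2 3; 1/2 5/4 5/2; 0 0 1]
T6·…·T1 = [-1/2 3/4 11/2; 1/2 5/4 5/2; 0 0 1]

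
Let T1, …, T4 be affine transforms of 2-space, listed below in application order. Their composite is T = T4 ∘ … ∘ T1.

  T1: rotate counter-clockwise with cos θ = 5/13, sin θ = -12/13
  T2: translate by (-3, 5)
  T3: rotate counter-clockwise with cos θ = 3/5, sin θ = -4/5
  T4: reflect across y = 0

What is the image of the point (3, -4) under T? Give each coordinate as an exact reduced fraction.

T1 rotate counter-clockwise with cos θ = 5/13, sin θ = -12/13: (3, -4) → (-33/13, -56/13)
T2 translate by (-3, 5): (-33/13, -56/13) → (-72/13, 9/13)
T3 rotate counter-clockwise with cos θ = 3/5, sin θ = -4/5: (-72/13, 9/13) → (-36/13, 63/13)
T4 reflect across y = 0: (-36/13, 63/13) → (-36/13, -63/13)

T(p) = (-36/13, -63/13)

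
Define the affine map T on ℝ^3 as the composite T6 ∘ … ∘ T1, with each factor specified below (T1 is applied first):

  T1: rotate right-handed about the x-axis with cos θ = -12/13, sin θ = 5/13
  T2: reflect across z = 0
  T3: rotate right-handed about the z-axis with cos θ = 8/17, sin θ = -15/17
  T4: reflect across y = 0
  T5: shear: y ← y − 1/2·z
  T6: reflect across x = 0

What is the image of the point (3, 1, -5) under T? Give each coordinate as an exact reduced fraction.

T(p) = (-39/17, 159/34, -5)

T1 rotate right-handed about the x-axis with cos θ = -12/13, sin θ = 5/13: (3, 1, -5) → (3, 1, 5)
T2 reflect across z = 0: (3, 1, 5) → (3, 1, -5)
T3 rotate right-handed about the z-axis with cos θ = 8/17, sin θ = -15/17: (3, 1, -5) → (39/17, -37/17, -5)
T4 reflect across y = 0: (39/17, -37/17, -5) → (39/17, 37/17, -5)
T5 shear: y ← y − 1/2·z: (39/17, 37/17, -5) → (39/17, 159/34, -5)
T6 reflect across x = 0: (39/17, 159/34, -5) → (-39/17, 159/34, -5)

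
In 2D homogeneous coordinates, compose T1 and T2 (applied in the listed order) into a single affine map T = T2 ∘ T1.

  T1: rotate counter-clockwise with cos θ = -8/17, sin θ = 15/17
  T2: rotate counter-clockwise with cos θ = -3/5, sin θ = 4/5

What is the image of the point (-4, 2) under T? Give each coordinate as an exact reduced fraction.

T1 rotate counter-clockwise with cos θ = -8/17, sin θ = 15/17: (-4, 2) → (2/17, -76/17)
T2 rotate counter-clockwise with cos θ = -3/5, sin θ = 4/5: (2/17, -76/17) → (298/85, 236/85)

T(p) = (298/85, 236/85)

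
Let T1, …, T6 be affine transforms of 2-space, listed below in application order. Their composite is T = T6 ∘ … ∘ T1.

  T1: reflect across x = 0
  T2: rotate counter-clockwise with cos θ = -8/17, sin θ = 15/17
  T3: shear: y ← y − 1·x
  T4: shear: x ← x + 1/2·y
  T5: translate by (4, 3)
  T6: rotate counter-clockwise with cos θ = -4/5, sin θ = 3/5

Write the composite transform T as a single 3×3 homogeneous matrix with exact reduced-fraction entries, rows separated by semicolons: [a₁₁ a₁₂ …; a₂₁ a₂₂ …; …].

T1 = [-1 0 0; 0 1 0; 0 0 1]
T2·T1 = [8/17 -15/17 0; -15/17 -8/17 0; 0 0 1]
T3·…·T1 = [8/17 -15/17 0; -23/17 7/17 0; 0 0 1]
T4·…·T1 = [-7/34 -23/34 0; -23/17 7/17 0; 0 0 1]
T5·…·T1 = [-7/34 -23/34 4; -23/17 7/17 3; 0 0 1]
T6·…·T1 = [83/85 5/17 -5; 163/170 -25/34 0; 0 0 1]

T = [83/85 5/17 -5; 163/170 -25/34 0; 0 0 1]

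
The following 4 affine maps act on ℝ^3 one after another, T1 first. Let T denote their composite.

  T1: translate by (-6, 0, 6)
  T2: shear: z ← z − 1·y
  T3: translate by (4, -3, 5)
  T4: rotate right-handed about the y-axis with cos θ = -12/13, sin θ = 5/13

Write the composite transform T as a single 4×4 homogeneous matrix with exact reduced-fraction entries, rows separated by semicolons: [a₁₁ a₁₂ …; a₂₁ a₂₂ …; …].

T1 = [1 0 0 -6; 0 1 0 0; 0 0 1 6; 0 0 0 1]
T2·T1 = [1 0 0 -6; 0 1 0 0; 0 -1 1 6; 0 0 0 1]
T3·…·T1 = [1 0 0 -2; 0 1 0 -3; 0 -1 1 11; 0 0 0 1]
T4·…·T1 = [-12/13 -5/13 5/13 79/13; 0 1 0 -3; -5/13 12/13 -12/13 -122/13; 0 0 0 1]

T = [-12/13 -5/13 5/13 79/13; 0 1 0 -3; -5/13 12/13 -12/13 -122/13; 0 0 0 1]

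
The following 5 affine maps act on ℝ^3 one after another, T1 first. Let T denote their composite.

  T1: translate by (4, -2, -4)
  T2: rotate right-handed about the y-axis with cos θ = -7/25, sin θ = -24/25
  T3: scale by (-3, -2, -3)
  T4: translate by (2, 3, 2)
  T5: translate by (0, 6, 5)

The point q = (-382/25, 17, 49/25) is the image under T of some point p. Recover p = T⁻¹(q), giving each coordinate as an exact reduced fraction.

p = (-4, -2, -2)

T1 = [1 0 0 4; 0 1 0 -2; 0 0 1 -4; 0 0 0 1]
T2·T1 = [-7/25 0 -24/25 68/25; 0 1 0 -2; 24/25 0 -7/25 124/25; 0 0 0 1]
T3·…·T1 = [21/25 0 72/25 -204/25; 0 -2 0 4; -72/25 0 21/25 -372/25; 0 0 0 1]
T4·…·T1 = [21/25 0 72/25 -154/25; 0 -2 0 7; -72/25 0 21/25 -322/25; 0 0 0 1]
T5·…·T1 = [21/25 0 72/25 -154/25; 0 -2 0 13; -72/25 0 21/25 -197/25; 0 0 0 1]
det M = -18; M⁻¹ = [7/75 0 -8/25 -146/75; 0 -1/2 0 13/2; 8/25 0 7/75 203/75; 0 0 0 1]
M⁻¹ · (-382/25, 17, 49/25)ᵀ = (-4, -2, -2)ᵀ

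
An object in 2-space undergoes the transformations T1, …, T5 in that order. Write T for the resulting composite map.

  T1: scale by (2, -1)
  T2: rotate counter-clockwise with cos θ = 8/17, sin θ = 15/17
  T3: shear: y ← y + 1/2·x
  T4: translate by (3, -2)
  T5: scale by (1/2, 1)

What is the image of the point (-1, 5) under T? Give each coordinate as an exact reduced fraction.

T(p) = (55/17, -149/34)

T1 scale by (2, -1): (-1, 5) → (-2, -5)
T2 rotate counter-clockwise with cos θ = 8/17, sin θ = 15/17: (-2, -5) → (59/17, -70/17)
T3 shear: y ← y + 1/2·x: (59/17, -70/17) → (59/17, -81/34)
T4 translate by (3, -2): (59/17, -81/34) → (110/17, -149/34)
T5 scale by (1/2, 1): (110/17, -149/34) → (55/17, -149/34)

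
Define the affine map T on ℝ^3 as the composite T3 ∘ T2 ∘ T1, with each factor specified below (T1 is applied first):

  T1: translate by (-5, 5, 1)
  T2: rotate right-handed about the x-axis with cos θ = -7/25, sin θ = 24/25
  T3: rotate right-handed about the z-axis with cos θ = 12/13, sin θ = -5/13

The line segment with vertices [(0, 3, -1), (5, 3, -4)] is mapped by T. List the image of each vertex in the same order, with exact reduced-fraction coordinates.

T1 translate by (-5, 5, 1): (0, 3, -1) → (-5, 8, 0); (5, 3, -4) → (0, 8, -3)
T2 rotate right-handed about the x-axis with cos θ = -7/25, sin θ = 24/25: (-5, 8, 0) → (-5, -56/25, 192/25); (0, 8, -3) → (0, 16/25, 213/25)
T3 rotate right-handed about the z-axis with cos θ = 12/13, sin θ = -5/13: (-5, -56/25, 192/25) → (-356/65, -47/325, 192/25); (0, 16/25, 213/25) → (16/65, 192/325, 213/25)

image vertices: (-356/65, -47/325, 192/25), (16/65, 192/325, 213/25)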